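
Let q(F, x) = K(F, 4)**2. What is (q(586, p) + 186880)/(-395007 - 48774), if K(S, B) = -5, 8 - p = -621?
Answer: -186905/443781 ≈ -0.42116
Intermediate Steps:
p = 629 (p = 8 - 1*(-621) = 8 + 621 = 629)
q(F, x) = 25 (q(F, x) = (-5)**2 = 25)
(q(586, p) + 186880)/(-395007 - 48774) = (25 + 186880)/(-395007 - 48774) = 186905/(-443781) = 186905*(-1/443781) = -186905/443781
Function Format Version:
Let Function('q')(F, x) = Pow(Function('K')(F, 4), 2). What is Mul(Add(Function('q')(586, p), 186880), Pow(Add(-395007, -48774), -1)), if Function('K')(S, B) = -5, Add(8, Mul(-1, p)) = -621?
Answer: Rational(-186905, 443781) ≈ -0.42116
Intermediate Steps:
p = 629 (p = Add(8, Mul(-1, -621)) = Add(8, 621) = 629)
Function('q')(F, x) = 25 (Function('q')(F, x) = Pow(-5, 2) = 25)
Mul(Add(Function('q')(586, p), 186880), Pow(Add(-395007, -48774), -1)) = Mul(Add(25, 186880), Pow(Add(-395007, -48774), -1)) = Mul(186905, Pow(-443781, -1)) = Mul(186905, Rational(-1, 443781)) = Rational(-186905, 443781)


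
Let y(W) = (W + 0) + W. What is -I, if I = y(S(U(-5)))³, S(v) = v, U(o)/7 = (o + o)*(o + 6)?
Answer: 2744000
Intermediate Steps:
U(o) = 14*o*(6 + o) (U(o) = 7*((o + o)*(o + 6)) = 7*((2*o)*(6 + o)) = 7*(2*o*(6 + o)) = 14*o*(6 + o))
y(W) = 2*W (y(W) = W + W = 2*W)
I = -2744000 (I = (2*(14*(-5)*(6 - 5)))³ = (2*(14*(-5)*1))³ = (2*(-70))³ = (-140)³ = -2744000)
-I = -1*(-2744000) = 2744000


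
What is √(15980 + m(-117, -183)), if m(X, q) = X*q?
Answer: √37391 ≈ 193.37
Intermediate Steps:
√(15980 + m(-117, -183)) = √(15980 - 117*(-183)) = √(15980 + 21411) = √37391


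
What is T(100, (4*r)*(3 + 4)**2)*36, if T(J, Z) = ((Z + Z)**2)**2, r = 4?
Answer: 217613951041536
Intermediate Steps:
T(J, Z) = 16*Z**4 (T(J, Z) = ((2*Z)**2)**2 = (4*Z**2)**2 = 16*Z**4)
T(100, (4*r)*(3 + 4)**2)*36 = (16*((4*4)*(3 + 4)**2)**4)*36 = (16*(16*7**2)**4)*36 = (16*(16*49)**4)*36 = (16*784**4)*36 = (16*377801998336)*36 = 6044831973376*36 = 217613951041536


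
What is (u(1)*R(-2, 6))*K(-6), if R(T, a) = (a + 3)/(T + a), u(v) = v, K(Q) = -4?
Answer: -9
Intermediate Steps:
R(T, a) = (3 + a)/(T + a)
(u(1)*R(-2, 6))*K(-6) = (1*((3 + 6)/(-2 + 6)))*(-4) = (1*(9/4))*(-4) = (9/4)*(-4) = -9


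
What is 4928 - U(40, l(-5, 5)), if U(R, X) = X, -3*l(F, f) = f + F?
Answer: 4928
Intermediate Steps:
l(F, f) = -F/3 - f/3 (l(F, f) = -(f + F)/3 = -(F + f)/3 = -F/3 - f/3)
4928 - U(40, l(-5, 5)) = 4928 - (-⅓*(-5) - ⅓*5) = 4928 - (5/3 - 5/3) = 4928 - 1*0 = 4928 + 0 = 4928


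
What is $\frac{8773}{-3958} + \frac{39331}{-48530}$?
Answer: $- \frac{145356447}{48020435} \approx -3.027$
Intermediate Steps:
$\frac{8773}{-3958} + \frac{39331}{-48530} = 8773 \left(- \frac{1}{3958}\right) + 39331 \left(- \frac{1}{48530}\right) = - \frac{8773}{3958} - \frac{39331}{48530} = - \frac{145356447}{48020435}$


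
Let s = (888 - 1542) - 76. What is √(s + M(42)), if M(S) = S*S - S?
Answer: 4*√62 ≈ 31.496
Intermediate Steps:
M(S) = S² - S
s = -730 (s = -654 - 76 = -730)
√(s + M(42)) = √(-730 + 42*(-1 + 42)) = √(-730 + 42*41) = √(-730 + 1722) = √992 = 4*√62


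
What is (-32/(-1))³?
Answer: 32768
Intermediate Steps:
(-32/(-1))³ = (-32*(-1))³ = 32³ = 32768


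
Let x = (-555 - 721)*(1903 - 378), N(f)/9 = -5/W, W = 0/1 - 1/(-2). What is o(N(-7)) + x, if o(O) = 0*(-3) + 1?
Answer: -1945899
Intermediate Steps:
W = ½ (W = 0*1 - 1*(-½) = 0 + ½ = ½ ≈ 0.50000)
N(f) = -90 (N(f) = 9*(-5/½) = 9*(-5*2) = 9*(-10) = -90)
x = -1945900 (x = -1276*1525 = -1945900)
o(O) = 1 (o(O) = 0 + 1 = 1)
o(N(-7)) + x = 1 - 1945900 = -1945899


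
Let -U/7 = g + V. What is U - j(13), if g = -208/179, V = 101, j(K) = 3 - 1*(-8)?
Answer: -127066/179 ≈ -709.87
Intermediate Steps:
j(K) = 11 (j(K) = 3 + 8 = 11)
g = -208/179 (g = -208*1/179 = -208/179 ≈ -1.1620)
U = -125097/179 (U = -7*(-208/179 + 101) = -7*17871/179 = -125097/179 ≈ -698.87)
U - j(13) = -125097/179 - 1*11 = -125097/179 - 11 = -127066/179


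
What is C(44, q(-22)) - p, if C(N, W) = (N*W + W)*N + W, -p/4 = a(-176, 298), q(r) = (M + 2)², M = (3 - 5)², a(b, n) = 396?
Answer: 72900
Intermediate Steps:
M = 4 (M = (-2)² = 4)
q(r) = 36 (q(r) = (4 + 2)² = 6² = 36)
p = -1584 (p = -4*396 = -1584)
C(N, W) = W + N*(W + N*W) (C(N, W) = (W + N*W)*N + W = N*(W + N*W) + W = W + N*(W + N*W))
C(44, q(-22)) - p = 36*(1 + 44 + 44²) - 1*(-1584) = 36*(1 + 44 + 1936) + 1584 = 36*1981 + 1584 = 71316 + 1584 = 72900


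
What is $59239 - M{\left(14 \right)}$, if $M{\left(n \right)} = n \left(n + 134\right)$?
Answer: $57167$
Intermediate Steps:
$M{\left(n \right)} = n \left(134 + n\right)$
$59239 - M{\left(14 \right)} = 59239 - 14 \left(134 + 14\right) = 59239 - 14 \cdot 148 = 59239 - 2072 = 57167$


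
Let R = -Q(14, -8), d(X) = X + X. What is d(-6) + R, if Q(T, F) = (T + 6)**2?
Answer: -412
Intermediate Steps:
d(X) = 2*X
Q(T, F) = (6 + T)**2
R = -400 (R = -(6 + 14)**2 = -1*20**2 = -1*400 = -400)
d(-6) + R = 2*(-6) - 400 = -12 - 400 = -412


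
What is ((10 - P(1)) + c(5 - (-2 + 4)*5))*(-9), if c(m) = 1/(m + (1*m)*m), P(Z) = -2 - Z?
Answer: -2349/20 ≈ -117.45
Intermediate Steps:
c(m) = 1/(m + m²) (c(m) = 1/(m + m*m) = 1/(m + m²))
((10 - P(1)) + c(5 - (-2 + 4)*5))*(-9) = ((10 - (-2 - 1*1)) + 1/((5 - (-2 + 4)*5)*(1 + (5 - (-2 + 4)*5))))*(-9) = ((10 - (-2 - 1)) + 1/((5 - 2*5)*(1 + (5 - 2*5))))*(-9) = ((10 - 1*(-3)) + 1/((5 - 1*10)*(1 + (5 - 1*10))))*(-9) = ((10 + 3) + 1/((5 - 10)*(1 + (5 - 10))))*(-9) = (13 + 1/((-5)*(1 - 5)))*(-9) = (13 - ⅕/(-4))*(-9) = (13 - ⅕*(-¼))*(-9) = (13 + 1/20)*(-9) = (261/20)*(-9) = -2349/20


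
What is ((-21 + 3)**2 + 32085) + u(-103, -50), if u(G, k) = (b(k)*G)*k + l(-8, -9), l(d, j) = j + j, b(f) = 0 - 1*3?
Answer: 16941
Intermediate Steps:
b(f) = -3 (b(f) = 0 - 3 = -3)
l(d, j) = 2*j
u(G, k) = -18 - 3*G*k (u(G, k) = (-3*G)*k + 2*(-9) = -3*G*k - 18 = -18 - 3*G*k)
((-21 + 3)**2 + 32085) + u(-103, -50) = ((-21 + 3)**2 + 32085) + (-18 - 3*(-103)*(-50)) = ((-18)**2 + 32085) + (-18 - 15450) = (324 + 32085) - 15468 = 32409 - 15468 = 16941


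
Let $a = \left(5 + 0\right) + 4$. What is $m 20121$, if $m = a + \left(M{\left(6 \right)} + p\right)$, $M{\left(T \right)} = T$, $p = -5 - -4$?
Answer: $281694$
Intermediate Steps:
$p = -1$ ($p = -5 + 4 = -1$)
$a = 9$ ($a = 5 + 4 = 9$)
$m = 14$ ($m = 9 + \left(6 - 1\right) = 9 + 5 = 14$)
$m 20121 = 14 \cdot 20121 = 281694$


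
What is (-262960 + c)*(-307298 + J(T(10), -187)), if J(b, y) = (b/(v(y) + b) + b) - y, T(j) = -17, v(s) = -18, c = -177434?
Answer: 4733999008422/35 ≈ 1.3526e+11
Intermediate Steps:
J(b, y) = b - y + b/(-18 + b) (J(b, y) = (b/(-18 + b) + b) - y = (b + b/(-18 + b)) - y = b - y + b/(-18 + b))
(-262960 + c)*(-307298 + J(T(10), -187)) = (-262960 - 177434)*(-307298 + ((-17)² - 17*(-17) + 18*(-187) - 1*(-17)*(-187))/(-18 - 17)) = -440394*(-307298 + (289 + 289 - 3366 - 3179)/(-35)) = -440394*(-307298 - 1/35*(-5967)) = -440394*(-307298 + 5967/35) = -440394*(-10749463/35) = 4733999008422/35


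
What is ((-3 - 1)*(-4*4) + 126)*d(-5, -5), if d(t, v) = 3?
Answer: 570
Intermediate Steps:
((-3 - 1)*(-4*4) + 126)*d(-5, -5) = ((-3 - 1)*(-4*4) + 126)*3 = (-4*(-16) + 126)*3 = (64 + 126)*3 = 190*3 = 570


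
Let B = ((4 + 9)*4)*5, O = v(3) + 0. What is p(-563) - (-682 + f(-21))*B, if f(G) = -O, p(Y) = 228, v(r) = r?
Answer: 178328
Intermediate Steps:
O = 3 (O = 3 + 0 = 3)
B = 260 (B = (13*4)*5 = 52*5 = 260)
f(G) = -3 (f(G) = -1*3 = -3)
p(-563) - (-682 + f(-21))*B = 228 - (-682 - 3)*260 = 228 - (-685)*260 = 228 - 1*(-178100) = 228 + 178100 = 178328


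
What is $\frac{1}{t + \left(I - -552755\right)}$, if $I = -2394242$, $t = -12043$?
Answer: $- \frac{1}{1853530} \approx -5.3951 \cdot 10^{-7}$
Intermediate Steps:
$\frac{1}{t + \left(I - -552755\right)} = \frac{1}{-12043 - 1841487} = \frac{1}{-1853530} = - \frac{1}{1853530}$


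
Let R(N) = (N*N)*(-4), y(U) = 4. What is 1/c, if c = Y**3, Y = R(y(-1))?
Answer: -1/262144 ≈ -3.8147e-6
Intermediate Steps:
R(N) = -4*N**2 (R(N) = N**2*(-4) = -4*N**2)
Y = -64 (Y = -4*4**2 = -4*16 = -64)
c = -262144 (c = (-64)**3 = -262144)
1/c = 1/(-262144) = -1/262144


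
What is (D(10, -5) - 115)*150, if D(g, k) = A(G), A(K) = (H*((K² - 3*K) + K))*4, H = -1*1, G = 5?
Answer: -26250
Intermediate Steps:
H = -1
A(K) = -4*K² + 8*K (A(K) = -((K² - 3*K) + K)*4 = -(K² - 2*K)*4 = (-K² + 2*K)*4 = -4*K² + 8*K)
D(g, k) = -60 (D(g, k) = 4*5*(2 - 1*5) = 4*5*(2 - 5) = 4*5*(-3) = -60)
(D(10, -5) - 115)*150 = (-60 - 115)*150 = -175*150 = -26250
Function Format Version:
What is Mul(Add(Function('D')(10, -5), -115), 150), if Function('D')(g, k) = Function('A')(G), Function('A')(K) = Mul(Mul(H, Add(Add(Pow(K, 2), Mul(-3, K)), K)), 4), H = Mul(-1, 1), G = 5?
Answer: -26250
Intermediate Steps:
H = -1
Function('A')(K) = Add(Mul(-4, Pow(K, 2)), Mul(8, K)) (Function('A')(K) = Mul(Mul(-1, Add(Add(Pow(K, 2), Mul(-3, K)), K)), 4) = Mul(Mul(-1, Add(Pow(K, 2), Mul(-2, K))), 4) = Mul(Add(Mul(-1, Pow(K, 2)), Mul(2, K)), 4) = Add(Mul(-4, Pow(K, 2)), Mul(8, K)))
Function('D')(g, k) = -60 (Function('D')(g, k) = Mul(4, 5, Add(2, Mul(-1, 5))) = Mul(4, 5, Add(2, -5)) = Mul(4, 5, -3) = -60)
Mul(Add(Function('D')(10, -5), -115), 150) = Mul(Add(-60, -115), 150) = Mul(-175, 150) = -26250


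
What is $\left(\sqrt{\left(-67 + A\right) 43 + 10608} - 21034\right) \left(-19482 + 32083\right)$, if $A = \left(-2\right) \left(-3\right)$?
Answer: $-265049434 + 12601 \sqrt{7985} \approx -2.6392 \cdot 10^{8}$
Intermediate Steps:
$A = 6$
$\left(\sqrt{\left(-67 + A\right) 43 + 10608} - 21034\right) \left(-19482 + 32083\right) = \left(\sqrt{\left(-67 + 6\right) 43 + 10608} - 21034\right) \left(-19482 + 32083\right) = \left(\sqrt{\left(-61\right) 43 + 10608} - 21034\right) 12601 = \left(\sqrt{-2623 + 10608} - 21034\right) 12601 = \left(\sqrt{7985} - 21034\right) 12601 = \left(-21034 + \sqrt{7985}\right) 12601 = -265049434 + 12601 \sqrt{7985}$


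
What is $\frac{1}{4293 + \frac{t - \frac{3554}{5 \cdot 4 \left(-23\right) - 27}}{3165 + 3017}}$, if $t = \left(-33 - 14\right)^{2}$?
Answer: $\frac{3010634}{12925731099} \approx 0.00023292$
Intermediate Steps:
$t = 2209$ ($t = \left(-47\right)^{2} = 2209$)
$\frac{1}{4293 + \frac{t - \frac{3554}{5 \cdot 4 \left(-23\right) - 27}}{3165 + 3017}} = \frac{1}{4293 + \frac{2209 - \frac{3554}{5 \cdot 4 \left(-23\right) - 27}}{3165 + 3017}} = \frac{1}{4293 + \frac{2209 - \frac{3554}{20 \left(-23\right) - 27}}{6182}} = \frac{1}{4293 + \left(2209 - \frac{3554}{-460 - 27}\right) \frac{1}{6182}} = \frac{1}{4293 + \left(2209 - \frac{3554}{-487}\right) \frac{1}{6182}} = \frac{1}{4293 + \left(2209 - - \frac{3554}{487}\right) \frac{1}{6182}} = \frac{1}{4293 + \left(2209 + \frac{3554}{487}\right) \frac{1}{6182}} = \frac{1}{4293 + \frac{1079337}{487} \cdot \frac{1}{6182}} = \frac{1}{4293 + \frac{1079337}{3010634}} = \frac{1}{\frac{12925731099}{3010634}} = \frac{3010634}{12925731099}$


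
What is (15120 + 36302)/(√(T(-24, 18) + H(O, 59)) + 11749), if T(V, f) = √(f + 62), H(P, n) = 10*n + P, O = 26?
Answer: 51422/(11749 + √(616 + 4*√5)) ≈ 4.3674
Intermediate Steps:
H(P, n) = P + 10*n
T(V, f) = √(62 + f)
(15120 + 36302)/(√(T(-24, 18) + H(O, 59)) + 11749) = (15120 + 36302)/(√(√(62 + 18) + (26 + 10*59)) + 11749) = 51422/(√(√80 + (26 + 590)) + 11749) = 51422/(√(4*√5 + 616) + 11749) = 51422/(√(616 + 4*√5) + 11749) = 51422/(11749 + √(616 + 4*√5))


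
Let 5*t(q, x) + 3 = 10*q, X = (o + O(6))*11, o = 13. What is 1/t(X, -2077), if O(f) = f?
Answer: 5/2087 ≈ 0.0023958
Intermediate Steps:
X = 209 (X = (13 + 6)*11 = 19*11 = 209)
t(q, x) = -⅗ + 2*q (t(q, x) = -⅗ + (10*q)/5 = -⅗ + 2*q)
1/t(X, -2077) = 1/(-⅗ + 2*209) = 1/(-⅗ + 418) = 1/(2087/5) = 5/2087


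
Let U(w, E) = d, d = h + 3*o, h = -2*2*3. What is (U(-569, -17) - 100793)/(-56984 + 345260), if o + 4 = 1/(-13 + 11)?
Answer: -201637/576552 ≈ -0.34973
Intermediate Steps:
o = -9/2 (o = -4 + 1/(-13 + 11) = -4 + 1/(-2) = -4 - 1/2 = -9/2 ≈ -4.5000)
h = -12 (h = -4*3 = -12)
d = -51/2 (d = -12 + 3*(-9/2) = -12 - 27/2 = -51/2 ≈ -25.500)
U(w, E) = -51/2
(U(-569, -17) - 100793)/(-56984 + 345260) = (-51/2 - 100793)/(-56984 + 345260) = -201637/2/288276 = -201637/2*1/288276 = -201637/576552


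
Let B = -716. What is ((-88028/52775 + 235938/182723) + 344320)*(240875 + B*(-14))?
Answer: 833071282484598323694/9643206325 ≈ 8.6389e+10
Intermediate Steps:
((-88028/52775 + 235938/182723) + 344320)*(240875 + B*(-14)) = ((-88028/52775 + 235938/182723) + 344320)*(240875 - 716*(-14)) = ((-88028*1/52775 + 235938*(1/182723)) + 344320)*(240875 + 10024) = ((-88028/52775 + 235938/182723) + 344320)*250899 = (-3633112294/9643206325 + 344320)*250899 = (3320345168711706/9643206325)*250899 = 833071282484598323694/9643206325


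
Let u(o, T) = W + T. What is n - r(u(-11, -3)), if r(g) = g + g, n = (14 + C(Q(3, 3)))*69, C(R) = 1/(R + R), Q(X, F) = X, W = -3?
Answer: 1979/2 ≈ 989.50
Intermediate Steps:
C(R) = 1/(2*R)
u(o, T) = -3 + T
n = 1955/2 (n = (14 + (½)/3)*69 = (14 + (½)*(⅓))*69 = (14 + ⅙)*69 = (85/6)*69 = 1955/2 ≈ 977.50)
r(g) = 2*g
n - r(u(-11, -3)) = 1955/2 - 2*(-3 - 3) = 1955/2 - 2*(-6) = 1955/2 - 1*(-12) = 1955/2 + 12 = 1979/2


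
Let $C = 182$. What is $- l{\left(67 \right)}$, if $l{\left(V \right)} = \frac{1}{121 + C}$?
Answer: $- \frac{1}{303} \approx -0.0033003$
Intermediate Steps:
$l{\left(V \right)} = \frac{1}{303}$ ($l{\left(V \right)} = \frac{1}{121 + 182} = \frac{1}{303}$)
$- l{\left(67 \right)} = \left(-1\right) \frac{1}{303} = - \frac{1}{303}$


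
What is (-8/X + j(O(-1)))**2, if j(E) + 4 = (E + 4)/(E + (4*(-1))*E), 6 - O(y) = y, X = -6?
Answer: 4489/441 ≈ 10.179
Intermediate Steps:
O(y) = 6 - y
j(E) = -4 - (4 + E)/(3*E) (j(E) = -4 + (E + 4)/(E + (4*(-1))*E) = -4 + (4 + E)/(E - 4*E) = -4 + (4 + E)/((-3*E)) = -4 + (4 + E)*(-1/(3*E)) = -4 - (4 + E)/(3*E))
(-8/X + j(O(-1)))**2 = (-8/(-6) + (-4 - 13*(6 - 1*(-1)))/(3*(6 - 1*(-1))))**2 = (-8*(-1/6) + (-4 - 13*(6 + 1))/(3*(6 + 1)))**2 = (4/3 + (1/3)*(-4 - 13*7)/7)**2 = (4/3 + (1/3)*(1/7)*(-4 - 91))**2 = (4/3 + (1/3)*(1/7)*(-95))**2 = (4/3 - 95/21)**2 = (-67/21)**2 = 4489/441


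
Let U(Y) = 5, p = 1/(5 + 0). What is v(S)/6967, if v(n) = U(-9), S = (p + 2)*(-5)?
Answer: 5/6967 ≈ 0.00071767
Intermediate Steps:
p = 1/5 ≈ 0.20000
S = -11 (S = (1/5 + 2)*(-5) = (11/5)*(-5) = -11)
v(n) = 5
v(S)/6967 = 5/6967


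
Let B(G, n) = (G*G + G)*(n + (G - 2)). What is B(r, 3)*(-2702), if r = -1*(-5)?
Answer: -486360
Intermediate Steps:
r = 5
B(G, n) = (G + G²)*(-2 + G + n) (B(G, n) = (G² + G)*(n + (-2 + G)) = (G + G²)*(-2 + G + n))
B(r, 3)*(-2702) = (5*(-2 + 3 + 5² - 1*5 + 5*3))*(-2702) = (5*(-2 + 3 + 25 - 5 + 15))*(-2702) = (5*36)*(-2702) = 180*(-2702) = -486360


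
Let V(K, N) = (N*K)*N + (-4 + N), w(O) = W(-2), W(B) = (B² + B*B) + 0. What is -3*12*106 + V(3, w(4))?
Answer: -3620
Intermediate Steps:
W(B) = 2*B² (W(B) = (B² + B²) + 0 = 2*B² + 0 = 2*B²)
w(O) = 8 (w(O) = 2*(-2)² = 2*4 = 8)
V(K, N) = -4 + N + K*N² (V(K, N) = (K*N)*N + (-4 + N) = K*N² + (-4 + N) = -4 + N + K*N²)
-3*12*106 + V(3, w(4)) = -3*12*106 + (-4 + 8 + 3*8²) = -36*106 + (-4 + 8 + 3*64) = -3816 + (-4 + 8 + 192) = -3816 + 196 = -3620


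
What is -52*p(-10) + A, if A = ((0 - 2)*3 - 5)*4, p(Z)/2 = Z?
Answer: 996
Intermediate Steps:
p(Z) = 2*Z
A = -44 (A = (-2*3 - 5)*4 = (-6 - 5)*4 = -11*4 = -44)
-52*p(-10) + A = -104*(-10) - 44 = -52*(-20) - 44 = 1040 - 44 = 996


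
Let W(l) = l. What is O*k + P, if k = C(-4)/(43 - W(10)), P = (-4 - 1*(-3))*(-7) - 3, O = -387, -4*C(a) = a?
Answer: -85/11 ≈ -7.7273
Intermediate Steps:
C(a) = -a/4
P = 4 (P = (-4 + 3)*(-7) - 3 = -1*(-7) - 3 = 7 - 3 = 4)
k = 1/33 (k = (-¼*(-4))/(43 - 1*10) = 1/(43 - 10) = 1/33 ≈ 0.030303)
O*k + P = -387*1/33 + 4 = -129/11 + 4 = -85/11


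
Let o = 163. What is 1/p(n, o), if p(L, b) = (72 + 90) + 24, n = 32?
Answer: 1/186 ≈ 0.0053763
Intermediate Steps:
p(L, b) = 186 (p(L, b) = 162 + 24 = 186)
1/p(n, o) = 1/186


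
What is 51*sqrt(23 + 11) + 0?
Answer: 51*sqrt(34) ≈ 297.38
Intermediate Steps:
51*sqrt(23 + 11) + 0 = 51*sqrt(34) + 0 = 51*sqrt(34)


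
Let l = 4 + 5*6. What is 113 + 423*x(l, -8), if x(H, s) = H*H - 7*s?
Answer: 512789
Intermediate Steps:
l = 34 (l = 4 + 30 = 34)
x(H, s) = H**2 - 7*s
113 + 423*x(l, -8) = 113 + 423*(34**2 - 7*(-8)) = 113 + 423*(1156 + 56) = 113 + 423*1212 = 113 + 512676 = 512789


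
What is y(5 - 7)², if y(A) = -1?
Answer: 1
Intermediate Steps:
y(5 - 7)² = (-1)² = 1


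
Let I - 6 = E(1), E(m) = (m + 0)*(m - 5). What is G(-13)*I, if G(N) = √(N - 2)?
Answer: 2*I*√15 ≈ 7.746*I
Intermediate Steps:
G(N) = √(-2 + N)
E(m) = m*(-5 + m)
I = 2 (I = 6 + 1*(-5 + 1) = 6 + 1*(-4) = 6 - 4 = 2)
G(-13)*I = √(-2 - 13)*2 = √(-15)*2 = (I*√15)*2 = 2*I*√15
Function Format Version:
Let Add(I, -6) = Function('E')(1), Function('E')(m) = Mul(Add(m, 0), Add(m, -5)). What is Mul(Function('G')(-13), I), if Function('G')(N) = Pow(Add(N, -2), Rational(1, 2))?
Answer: Mul(2, I, Pow(15, Rational(1, 2))) ≈ Mul(7.7460, I)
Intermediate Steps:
Function('G')(N) = Pow(Add(-2, N), Rational(1, 2))
Function('E')(m) = Mul(m, Add(-5, m))
I = 2 (I = Add(6, Mul(1, Add(-5, 1))) = Add(6, Mul(1, -4)) = Add(6, -4) = 2)
Mul(Function('G')(-13), I) = Mul(Pow(Add(-2, -13), Rational(1, 2)), 2) = Mul(Pow(-15, Rational(1, 2)), 2) = Mul(Mul(I, Pow(15, Rational(1, 2))), 2) = Mul(2, I, Pow(15, Rational(1, 2)))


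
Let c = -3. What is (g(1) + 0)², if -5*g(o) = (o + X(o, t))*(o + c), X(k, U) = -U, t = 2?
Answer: 4/25 ≈ 0.16000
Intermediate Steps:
g(o) = -(-3 + o)*(-2 + o)/5 (g(o) = -(o - 1*2)*(o - 3)/5 = -(o - 2)*(-3 + o)/5 = -(-2 + o)*(-3 + o)/5 = -(-3 + o)*(-2 + o)/5)
(g(1) + 0)² = ((-6/5 + 1 - ⅕*1²) + 0)² = ((-6/5 + 1 - ⅕*1) + 0)² = ((-6/5 + 1 - ⅕) + 0)² = (-⅖ + 0)² = (-⅖)² = 4/25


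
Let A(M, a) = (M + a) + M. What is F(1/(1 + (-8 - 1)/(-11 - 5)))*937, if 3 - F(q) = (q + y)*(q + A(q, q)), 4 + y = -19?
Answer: 35278987/625 ≈ 56446.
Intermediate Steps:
A(M, a) = a + 2*M
y = -23 (y = -4 - 19 = -23)
F(q) = 3 - 4*q*(-23 + q) (F(q) = 3 - (q - 23)*(q + (q + 2*q)) = 3 - (-23 + q)*(q + 3*q) = 3 - (-23 + q)*4*q = 3 - 4*q*(-23 + q))
F(1/(1 + (-8 - 1)/(-11 - 5)))*937 = (3 - 4/(1 + (-8 - 1)/(-11 - 5))² + 92/(1 + (-8 - 1)/(-11 - 5)))*937 = (3 - 4/(1 - 9/(-16))² + 92/(1 - 9/(-16)))*937 = (3 - 4/(1 - 9*(-1/16))² + 92/(1 - 9*(-1/16)))*937 = (3 - 4/(1 + 9/16)² + 92/(1 + 9/16))*937 = (3 - 4*(1/(25/16))² + 92/(25/16))*937 = (3 - 4*(16/25)² + 92*(16/25))*937 = (3 - 4*256/625 + 1472/25)*937 = (3 - 1024/625 + 1472/25)*937 = (37651/625)*937 = 35278987/625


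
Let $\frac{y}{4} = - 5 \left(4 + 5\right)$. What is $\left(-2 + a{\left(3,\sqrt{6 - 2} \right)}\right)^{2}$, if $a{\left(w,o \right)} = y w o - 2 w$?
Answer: $1183744$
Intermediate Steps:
$y = -180$ ($y = 4 \left(- 5 \left(4 + 5\right)\right) = 4 \left(\left(-5\right) 9\right) = 4 \left(-45\right) = -180$)
$a{\left(w,o \right)} = - 2 w - 180 o w$ ($a{\left(w,o \right)} = - 180 w o - 2 w = - 180 o w - 2 w = - 2 w - 180 o w$)
$\left(-2 + a{\left(3,\sqrt{6 - 2} \right)}\right)^{2} = \left(-2 + 2 \cdot 3 \left(-1 - 90 \sqrt{6 - 2}\right)\right)^{2} = \left(-2 + 2 \cdot 3 \left(-1 - 90 \sqrt{4}\right)\right)^{2} = \left(-2 + 2 \cdot 3 \left(-1 - 180\right)\right)^{2} = \left(-2 + 2 \cdot 3 \left(-181\right)\right)^{2} = \left(-2 - 1086\right)^{2} = \left(-1088\right)^{2} = 1183744$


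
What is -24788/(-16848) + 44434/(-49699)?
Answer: 9294515/16102476 ≈ 0.57721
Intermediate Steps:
-24788/(-16848) + 44434/(-49699) = -24788*(-1/16848) + 44434*(-1/49699) = 6197/4212 - 3418/3823 = 9294515/16102476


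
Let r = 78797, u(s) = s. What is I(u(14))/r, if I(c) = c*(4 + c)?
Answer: 252/78797 ≈ 0.0031981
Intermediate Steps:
I(u(14))/r = (14*(4 + 14))/78797 = (14*18)*(1/78797) = 252*(1/78797) = 252/78797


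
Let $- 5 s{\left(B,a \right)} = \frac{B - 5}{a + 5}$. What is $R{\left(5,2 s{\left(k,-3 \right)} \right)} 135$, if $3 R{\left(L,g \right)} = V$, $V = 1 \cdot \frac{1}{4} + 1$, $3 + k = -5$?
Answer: $\frac{225}{4} \approx 56.25$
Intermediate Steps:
$k = -8$ ($k = -3 - 5 = -8$)
$s{\left(B,a \right)} = - \frac{-5 + B}{5 \left(5 + a\right)}$ ($s{\left(B,a \right)} = - \frac{\left(B - 5\right) \frac{1}{a + 5}}{5} = - \frac{\left(-5 + B\right) \frac{1}{5 + a}}{5} = - \frac{\frac{1}{5 + a} \left(-5 + B\right)}{5} = - \frac{-5 + B}{5 \left(5 + a\right)}$)
$V = \frac{5}{4}$ ($V = 1 \cdot \frac{1}{4} + 1 = \frac{1}{4} + 1 = \frac{5}{4} \approx 1.25$)
$R{\left(L,g \right)} = \frac{5}{12}$ ($R{\left(L,g \right)} = \frac{1}{3} \cdot \frac{5}{4} = \frac{5}{12}$)
$R{\left(5,2 s{\left(k,-3 \right)} \right)} 135 = \frac{5}{12} \cdot 135 = \frac{225}{4}$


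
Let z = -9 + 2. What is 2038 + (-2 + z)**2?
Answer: 2119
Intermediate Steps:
z = -7
2038 + (-2 + z)**2 = 2038 + (-2 - 7)**2 = 2038 + (-9)**2 = 2038 + 81 = 2119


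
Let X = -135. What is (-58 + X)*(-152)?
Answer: 29336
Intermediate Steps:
(-58 + X)*(-152) = (-58 - 135)*(-152) = -193*(-152) = 29336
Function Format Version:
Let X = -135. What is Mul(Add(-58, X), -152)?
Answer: 29336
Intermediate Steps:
Mul(Add(-58, X), -152) = Mul(Add(-58, -135), -152) = Mul(-193, -152) = 29336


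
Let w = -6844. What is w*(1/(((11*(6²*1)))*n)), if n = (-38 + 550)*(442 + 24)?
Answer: -1711/23620608 ≈ -7.2437e-5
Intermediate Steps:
n = 238592 (n = 512*466 = 238592)
w*(1/(((11*(6²*1)))*n)) = -6844/((11*(6²*1))*238592) = -6844/((11*(36*1))*238592) = -6844/((11*36)*238592) = -6844/(396*238592) = -1711/(99*238592) = -6844*1/94482432 = -1711/23620608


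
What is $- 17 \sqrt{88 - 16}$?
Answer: $- 102 \sqrt{2} \approx -144.25$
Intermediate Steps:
$- 17 \sqrt{88 - 16} = - 17 \sqrt{72} = - 17 \cdot 6 \sqrt{2} = - 102 \sqrt{2}$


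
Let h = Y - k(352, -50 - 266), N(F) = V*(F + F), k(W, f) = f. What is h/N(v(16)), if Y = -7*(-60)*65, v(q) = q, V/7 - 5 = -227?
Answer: -863/1554 ≈ -0.55534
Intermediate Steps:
V = -1554 (V = 35 + 7*(-227) = 35 - 1589 = -1554)
Y = 27300 (Y = 420*65 = 27300)
N(F) = -3108*F (N(F) = -1554*(F + F) = -3108*F)
h = 27616 (h = 27300 - (-50 - 266) = 27300 - 1*(-316) = 27300 + 316 = 27616)
h/N(v(16)) = 27616/((-3108*16)) = 27616/(-49728) = 27616*(-1/49728) = -863/1554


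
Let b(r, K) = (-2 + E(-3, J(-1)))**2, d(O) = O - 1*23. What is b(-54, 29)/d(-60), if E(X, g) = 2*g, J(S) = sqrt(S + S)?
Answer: 4/83 + 8*I*sqrt(2)/83 ≈ 0.048193 + 0.13631*I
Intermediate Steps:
d(O) = -23 + O (d(O) = O - 23 = -23 + O)
J(S) = sqrt(2)*sqrt(S) (J(S) = sqrt(2*S) = sqrt(2)*sqrt(S))
b(r, K) = (-2 + 2*I*sqrt(2))**2 (b(r, K) = (-2 + 2*(sqrt(2)*sqrt(-1)))**2 = (-2 + 2*(sqrt(2)*I))**2 = (-2 + 2*(I*sqrt(2)))**2 = (-2 + 2*I*sqrt(2))**2)
b(-54, 29)/d(-60) = (4*(1 - I*sqrt(2))**2)/(-23 - 60) = (4*(1 - I*sqrt(2))**2)/(-83) = (4*(1 - I*sqrt(2))**2)*(-1/83) = -4*(1 - I*sqrt(2))**2/83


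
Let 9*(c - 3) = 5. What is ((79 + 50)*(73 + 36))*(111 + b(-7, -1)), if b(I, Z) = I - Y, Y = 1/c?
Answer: 46668459/32 ≈ 1.4584e+6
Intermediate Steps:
c = 32/9 (c = 3 + (⅑)*5 = 3 + 5/9 = 32/9 ≈ 3.5556)
Y = 9/32 (Y = 1/(32/9) = 9/32 ≈ 0.28125)
b(I, Z) = -9/32 + I (b(I, Z) = I - 1*9/32 = I - 9/32 = -9/32 + I)
((79 + 50)*(73 + 36))*(111 + b(-7, -1)) = ((79 + 50)*(73 + 36))*(111 + (-9/32 - 7)) = (129*109)*(111 - 233/32) = 14061*(3319/32) = 46668459/32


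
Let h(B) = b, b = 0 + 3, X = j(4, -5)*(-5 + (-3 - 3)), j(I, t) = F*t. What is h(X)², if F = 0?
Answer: 9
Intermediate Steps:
j(I, t) = 0 (j(I, t) = 0*t = 0)
X = 0 (X = 0*(-5 + (-3 - 3)) = 0*(-5 - 6) = 0*(-11) = 0)
b = 3
h(B) = 3
h(X)² = 3² = 9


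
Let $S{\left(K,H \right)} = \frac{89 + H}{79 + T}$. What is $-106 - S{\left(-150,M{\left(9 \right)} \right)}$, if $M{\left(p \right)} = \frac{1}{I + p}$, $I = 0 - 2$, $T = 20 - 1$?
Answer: $- \frac{36670}{343} \approx -106.91$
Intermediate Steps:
$T = 19$ ($T = 20 - 1 = 19$)
$I = -2$ ($I = 0 - 2 = -2$)
$M{\left(p \right)} = \frac{1}{-2 + p}$
$S{\left(K,H \right)} = \frac{89}{98} + \frac{H}{98}$ ($S{\left(K,H \right)} = \frac{89 + H}{79 + 19} = \frac{89 + H}{98} = \left(89 + H\right) \frac{1}{98} = \frac{89}{98} + \frac{H}{98}$)
$-106 - S{\left(-150,M{\left(9 \right)} \right)} = -106 - \left(\frac{89}{98} + \frac{1}{98 \left(-2 + 9\right)}\right) = -106 - \left(\frac{89}{98} + \frac{1}{98 \cdot 7}\right) = -106 - \left(\frac{89}{98} + \frac{1}{98} \cdot \frac{1}{7}\right) = -106 - \left(\frac{89}{98} + \frac{1}{686}\right) = -106 - \frac{312}{343} = - \frac{36670}{343}$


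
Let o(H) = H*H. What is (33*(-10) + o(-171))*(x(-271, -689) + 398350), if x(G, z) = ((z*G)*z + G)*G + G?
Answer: 1007966301322191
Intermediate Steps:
o(H) = H**2
x(G, z) = G + G*(G + G*z**2) (x(G, z) = ((G*z)*z + G)*G + G = (G*z**2 + G)*G + G = (G + G*z**2)*G + G = G*(G + G*z**2) + G = G + G*(G + G*z**2))
(33*(-10) + o(-171))*(x(-271, -689) + 398350) = (33*(-10) + (-171)**2)*(-271*(1 - 271 - 271*(-689)**2) + 398350) = (-330 + 29241)*(-271*(1 - 271 - 271*474721) + 398350) = 28911*(-271*(1 - 271 - 128649391) + 398350) = 28911*(-271*(-128649661) + 398350) = 28911*(34864058131 + 398350) = 28911*34864456481 = 1007966301322191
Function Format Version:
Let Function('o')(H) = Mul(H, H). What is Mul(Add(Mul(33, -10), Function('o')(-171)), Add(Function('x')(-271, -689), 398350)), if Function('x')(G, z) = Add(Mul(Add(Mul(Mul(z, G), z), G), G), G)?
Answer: 1007966301322191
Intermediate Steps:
Function('o')(H) = Pow(H, 2)
Function('x')(G, z) = Add(G, Mul(G, Add(G, Mul(G, Pow(z, 2))))) (Function('x')(G, z) = Add(Mul(Add(Mul(Mul(G, z), z), G), G), G) = Add(Mul(Add(Mul(G, Pow(z, 2)), G), G), G) = Add(Mul(Add(G, Mul(G, Pow(z, 2))), G), G) = Add(Mul(G, Add(G, Mul(G, Pow(z, 2)))), G) = Add(G, Mul(G, Add(G, Mul(G, Pow(z, 2))))))
Mul(Add(Mul(33, -10), Function('o')(-171)), Add(Function('x')(-271, -689), 398350)) = Mul(Add(Mul(33, -10), Pow(-171, 2)), Add(Mul(-271, Add(1, -271, Mul(-271, Pow(-689, 2)))), 398350)) = Mul(Add(-330, 29241), Add(Mul(-271, Add(1, -271, Mul(-271, 474721))), 398350)) = Mul(28911, Add(Mul(-271, Add(1, -271, -128649391)), 398350)) = Mul(28911, Add(Mul(-271, -128649661), 398350)) = Mul(28911, Add(34864058131, 398350)) = Mul(28911, 34864456481) = 1007966301322191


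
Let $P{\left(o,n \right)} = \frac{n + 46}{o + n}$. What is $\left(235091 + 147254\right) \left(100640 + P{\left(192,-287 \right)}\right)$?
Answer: $\frac{731123244229}{19} \approx 3.848 \cdot 10^{10}$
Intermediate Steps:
$P{\left(o,n \right)} = \frac{46 + n}{n + o}$
$\left(235091 + 147254\right) \left(100640 + P{\left(192,-287 \right)}\right) = \left(235091 + 147254\right) \left(100640 + \frac{46 - 287}{-287 + 192}\right) = 382345 \left(100640 + \frac{1}{-95} \left(-241\right)\right) = 382345 \left(100640 - - \frac{241}{95}\right) = 382345 \left(100640 + \frac{241}{95}\right) = 382345 \cdot \frac{9561041}{95} = \frac{731123244229}{19}$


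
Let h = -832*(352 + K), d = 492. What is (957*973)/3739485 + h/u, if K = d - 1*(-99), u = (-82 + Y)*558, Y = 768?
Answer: -214789410541/119285832015 ≈ -1.8006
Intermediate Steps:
u = 382788 (u = (-82 + 768)*558 = 686*558 = 382788)
K = 591 (K = 492 - 1*(-99) = 492 + 99 = 591)
h = -784576 (h = -832*(352 + 591) = -832*943 = -784576)
(957*973)/3739485 + h/u = (957*973)/3739485 - 784576/382788 = 931161*(1/3739485) - 784576*1/382788 = 310387/1246495 - 196144/95697 = -214789410541/119285832015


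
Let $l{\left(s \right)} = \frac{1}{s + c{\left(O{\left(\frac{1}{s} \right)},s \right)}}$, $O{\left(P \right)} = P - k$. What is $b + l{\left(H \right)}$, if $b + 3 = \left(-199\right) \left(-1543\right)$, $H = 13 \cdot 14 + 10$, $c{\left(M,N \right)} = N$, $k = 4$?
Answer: $\frac{117908737}{384} \approx 3.0705 \cdot 10^{5}$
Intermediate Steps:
$O{\left(P \right)} = -4 + P$ ($O{\left(P \right)} = P - 4 = -4 + P$)
$H = 192$ ($H = 182 + 10 = 192$)
$l{\left(s \right)} = \frac{1}{2 s}$ ($l{\left(s \right)} = \frac{1}{s + s} = \frac{1}{2 s}$)
$b = 307054$ ($b = -3 - -307057 = -3 + 307057 = 307054$)
$b + l{\left(H \right)} = 307054 + \frac{1}{2 \cdot 192} = 307054 + \frac{1}{2} \cdot \frac{1}{192} = 307054 + \frac{1}{384} = \frac{117908737}{384}$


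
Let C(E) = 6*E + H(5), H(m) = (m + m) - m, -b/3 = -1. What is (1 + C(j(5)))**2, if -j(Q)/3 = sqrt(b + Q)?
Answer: 2628 - 432*sqrt(2) ≈ 2017.1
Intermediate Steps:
b = 3 (b = -3*(-1) = 3)
j(Q) = -3*sqrt(3 + Q)
H(m) = m (H(m) = 2*m - m = m)
C(E) = 5 + 6*E (C(E) = 6*E + 5 = 5 + 6*E)
(1 + C(j(5)))**2 = (1 + (5 + 6*(-3*sqrt(3 + 5))))**2 = (1 + (5 + 6*(-6*sqrt(2))))**2 = (1 + (5 - 36*sqrt(2)))**2 = (6 - 36*sqrt(2))**2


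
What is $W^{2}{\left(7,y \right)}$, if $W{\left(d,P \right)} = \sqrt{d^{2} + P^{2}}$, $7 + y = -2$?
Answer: $130$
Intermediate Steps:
$y = -9$ ($y = -7 - 2 = -9$)
$W{\left(d,P \right)} = \sqrt{P^{2} + d^{2}}$
$W^{2}{\left(7,y \right)} = \left(\sqrt{\left(-9\right)^{2} + 7^{2}}\right)^{2} = \left(\sqrt{81 + 49}\right)^{2} = \left(\sqrt{130}\right)^{2} = 130$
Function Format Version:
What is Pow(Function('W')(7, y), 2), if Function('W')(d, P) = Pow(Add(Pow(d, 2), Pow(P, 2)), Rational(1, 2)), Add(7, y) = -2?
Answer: 130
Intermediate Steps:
y = -9 (y = Add(-7, -2) = -9)
Function('W')(d, P) = Pow(Add(Pow(P, 2), Pow(d, 2)), Rational(1, 2))
Pow(Function('W')(7, y), 2) = Pow(Pow(Add(Pow(-9, 2), Pow(7, 2)), Rational(1, 2)), 2) = Pow(Pow(Add(81, 49), Rational(1, 2)), 2) = Pow(Pow(130, Rational(1, 2)), 2) = 130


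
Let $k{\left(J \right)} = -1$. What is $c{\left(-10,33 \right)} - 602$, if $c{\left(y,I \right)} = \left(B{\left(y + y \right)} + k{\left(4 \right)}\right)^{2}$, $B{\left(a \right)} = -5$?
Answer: $-566$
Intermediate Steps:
$c{\left(y,I \right)} = 36$ ($c{\left(y,I \right)} = \left(-5 - 1\right)^{2} = \left(-6\right)^{2} = 36$)
$c{\left(-10,33 \right)} - 602 = 36 - 602 = -566$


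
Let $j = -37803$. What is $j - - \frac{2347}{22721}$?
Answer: $- \frac{858919616}{22721} \approx -37803.0$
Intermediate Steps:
$j - - \frac{2347}{22721} = -37803 - - \frac{2347}{22721} = -37803 + \frac{2347}{22721} = - \frac{858919616}{22721}$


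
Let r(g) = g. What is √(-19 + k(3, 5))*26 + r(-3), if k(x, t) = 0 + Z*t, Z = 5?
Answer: -3 + 26*√6 ≈ 60.687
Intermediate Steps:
k(x, t) = 5*t (k(x, t) = 0 + 5*t = 5*t)
√(-19 + k(3, 5))*26 + r(-3) = √(-19 + 5*5)*26 - 3 = √(-19 + 25)*26 - 3 = √6*26 - 3 = 26*√6 - 3 = -3 + 26*√6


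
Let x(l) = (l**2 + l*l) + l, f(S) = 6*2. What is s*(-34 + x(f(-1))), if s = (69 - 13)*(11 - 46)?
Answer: -521360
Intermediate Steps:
f(S) = 12
x(l) = l + 2*l**2 (x(l) = (l**2 + l**2) + l = 2*l**2 + l = l + 2*l**2)
s = -1960 (s = 56*(-35) = -1960)
s*(-34 + x(f(-1))) = -1960*(-34 + 12*(1 + 2*12)) = -1960*(-34 + 12*(1 + 24)) = -1960*(-34 + 12*25) = -1960*(-34 + 300) = -1960*266 = -521360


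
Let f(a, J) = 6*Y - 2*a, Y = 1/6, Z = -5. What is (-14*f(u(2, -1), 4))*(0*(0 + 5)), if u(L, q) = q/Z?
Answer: 0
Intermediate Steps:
Y = ⅙ ≈ 0.16667
u(L, q) = -q/5 (u(L, q) = q/(-5) = q*(-⅕) = -q/5)
f(a, J) = 1 - 2*a (f(a, J) = 6*(⅙) - 2*a = 1 - 2*a)
(-14*f(u(2, -1), 4))*(0*(0 + 5)) = (-14*(1 - (-2)*(-1)/5))*(0*(0 + 5)) = (-14*(1 - 2*⅕))*(0*5) = -14*(1 - ⅖)*0 = -14*⅗*0 = -42/5*0 = 0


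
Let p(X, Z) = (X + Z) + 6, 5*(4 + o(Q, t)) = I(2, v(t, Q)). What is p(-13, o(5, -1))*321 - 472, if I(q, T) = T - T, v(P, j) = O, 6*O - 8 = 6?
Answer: -4003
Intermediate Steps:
O = 7/3 (O = 4/3 + (⅙)*6 = 4/3 + 1 = 7/3 ≈ 2.3333)
v(P, j) = 7/3
I(q, T) = 0
o(Q, t) = -4 (o(Q, t) = -4 + (⅕)*0 = -4 + 0 = -4)
p(X, Z) = 6 + X + Z
p(-13, o(5, -1))*321 - 472 = (6 - 13 - 4)*321 - 472 = -11*321 - 472 = -3531 - 472 = -4003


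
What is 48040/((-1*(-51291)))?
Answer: 48040/51291 ≈ 0.93662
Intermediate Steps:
48040/((-1*(-51291))) = 48040/51291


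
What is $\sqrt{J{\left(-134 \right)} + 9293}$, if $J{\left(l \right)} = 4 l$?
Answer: $3 \sqrt{973} \approx 93.579$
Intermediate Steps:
$\sqrt{J{\left(-134 \right)} + 9293} = \sqrt{4 \left(-134\right) + 9293} = \sqrt{-536 + 9293} = \sqrt{8757} = 3 \sqrt{973}$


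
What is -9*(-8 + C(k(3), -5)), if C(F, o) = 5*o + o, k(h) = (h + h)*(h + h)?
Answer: 342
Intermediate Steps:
k(h) = 4*h**2 (k(h) = (2*h)*(2*h) = 4*h**2)
C(F, o) = 6*o
-9*(-8 + C(k(3), -5)) = -9*(-8 + 6*(-5)) = -9*(-8 - 30) = -9*(-38) = 342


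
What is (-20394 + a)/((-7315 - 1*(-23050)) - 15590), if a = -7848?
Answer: -28242/145 ≈ -194.77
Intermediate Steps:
(-20394 + a)/((-7315 - 1*(-23050)) - 15590) = (-20394 - 7848)/((-7315 - 1*(-23050)) - 15590) = -28242/((-7315 + 23050) - 15590) = -28242/(15735 - 15590) = -28242/145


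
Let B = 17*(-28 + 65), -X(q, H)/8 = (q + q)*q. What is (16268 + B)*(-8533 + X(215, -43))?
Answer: -12641203301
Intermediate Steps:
X(q, H) = -16*q² (X(q, H) = -8*(q + q)*q = -8*2*q*q = -16*q²)
B = 629 (B = 17*37 = 629)
(16268 + B)*(-8533 + X(215, -43)) = (16268 + 629)*(-8533 - 16*215²) = 16897*(-8533 - 16*46225) = 16897*(-8533 - 739600) = 16897*(-748133) = -12641203301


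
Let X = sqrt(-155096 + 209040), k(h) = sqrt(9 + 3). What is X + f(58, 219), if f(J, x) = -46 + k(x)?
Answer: -46 + 2*sqrt(3) + 2*sqrt(13486) ≈ 189.72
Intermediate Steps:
k(h) = 2*sqrt(3) (k(h) = sqrt(12) = 2*sqrt(3))
X = 2*sqrt(13486) (X = sqrt(53944) = 2*sqrt(13486) ≈ 232.26)
f(J, x) = -46 + 2*sqrt(3)
X + f(58, 219) = 2*sqrt(13486) + (-46 + 2*sqrt(3)) = -46 + 2*sqrt(3) + 2*sqrt(13486)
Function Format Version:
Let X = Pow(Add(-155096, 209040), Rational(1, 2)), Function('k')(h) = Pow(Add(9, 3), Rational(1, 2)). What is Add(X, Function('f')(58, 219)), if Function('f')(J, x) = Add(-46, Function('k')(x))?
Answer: Add(-46, Mul(2, Pow(3, Rational(1, 2))), Mul(2, Pow(13486, Rational(1, 2)))) ≈ 189.72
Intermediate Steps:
Function('k')(h) = Mul(2, Pow(3, Rational(1, 2))) (Function('k')(h) = Pow(12, Rational(1, 2)) = Mul(2, Pow(3, Rational(1, 2))))
X = Mul(2, Pow(13486, Rational(1, 2))) (X = Pow(53944, Rational(1, 2)) = Mul(2, Pow(13486, Rational(1, 2))) ≈ 232.26)
Function('f')(J, x) = Add(-46, Mul(2, Pow(3, Rational(1, 2))))
Add(X, Function('f')(58, 219)) = Add(Mul(2, Pow(13486, Rational(1, 2))), Add(-46, Mul(2, Pow(3, Rational(1, 2))))) = Add(-46, Mul(2, Pow(3, Rational(1, 2))), Mul(2, Pow(13486, Rational(1, 2))))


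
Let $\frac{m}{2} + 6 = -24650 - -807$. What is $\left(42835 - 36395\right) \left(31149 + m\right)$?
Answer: $-106575560$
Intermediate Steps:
$m = -47698$ ($m = -12 + 2 \left(-24650 - -807\right) = -12 + 2 \left(-24650 + 807\right) = -12 + 2 \left(-23843\right) = -12 - 47686 = -47698$)
$\left(42835 - 36395\right) \left(31149 + m\right) = \left(42835 - 36395\right) \left(31149 - 47698\right) = 6440 \left(-16549\right) = -106575560$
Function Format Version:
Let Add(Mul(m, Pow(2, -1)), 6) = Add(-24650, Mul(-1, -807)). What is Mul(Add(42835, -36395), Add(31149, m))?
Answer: -106575560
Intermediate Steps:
m = -47698 (m = Add(-12, Mul(2, Add(-24650, Mul(-1, -807)))) = Add(-12, Mul(2, Add(-24650, 807))) = Add(-12, Mul(2, -23843)) = Add(-12, -47686) = -47698)
Mul(Add(42835, -36395), Add(31149, m)) = Mul(Add(42835, -36395), Add(31149, -47698)) = Mul(6440, -16549) = -106575560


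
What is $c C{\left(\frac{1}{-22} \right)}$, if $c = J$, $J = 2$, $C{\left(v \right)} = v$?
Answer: $- \frac{1}{11} \approx -0.090909$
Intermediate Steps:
$c = 2$
$c C{\left(\frac{1}{-22} \right)} = \frac{2}{-22} = 2 \left(- \frac{1}{22}\right) = - \frac{1}{11}$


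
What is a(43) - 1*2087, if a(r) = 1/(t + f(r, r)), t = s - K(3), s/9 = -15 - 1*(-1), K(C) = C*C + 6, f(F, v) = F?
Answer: -204527/98 ≈ -2087.0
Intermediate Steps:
K(C) = 6 + C² (K(C) = C² + 6 = 6 + C²)
s = -126 (s = 9*(-15 - 1*(-1)) = 9*(-15 + 1) = 9*(-14) = -126)
t = -141 (t = -126 - (6 + 3²) = -126 - (6 + 9) = -126 - 1*15 = -126 - 15 = -141)
a(r) = 1/(-141 + r)
a(43) - 1*2087 = 1/(-141 + 43) - 1*2087 = 1/(-98) - 2087 = -1/98 - 2087 = -204527/98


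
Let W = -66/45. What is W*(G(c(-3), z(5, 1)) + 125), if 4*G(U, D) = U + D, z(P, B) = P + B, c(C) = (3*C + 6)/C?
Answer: -1859/10 ≈ -185.90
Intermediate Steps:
W = -22/15 (W = -66*1/45 = -22/15 ≈ -1.4667)
c(C) = (6 + 3*C)/C
z(P, B) = B + P
G(U, D) = D/4 + U/4 (G(U, D) = (U + D)/4 = (D + U)/4 = D/4 + U/4)
W*(G(c(-3), z(5, 1)) + 125) = -22*(((1 + 5)/4 + (3 + 6/(-3))/4) + 125)/15 = -22*(((¼)*6 + (3 + 6*(-⅓))/4) + 125)/15 = -22*((3/2 + (3 - 2)/4) + 125)/15 = -22*((3/2 + (¼)*1) + 125)/15 = -22*((3/2 + ¼) + 125)/15 = -22*(7/4 + 125)/15 = -22/15*507/4 = -1859/10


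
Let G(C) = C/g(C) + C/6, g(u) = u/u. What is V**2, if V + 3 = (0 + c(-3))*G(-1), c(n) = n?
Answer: 1/4 ≈ 0.25000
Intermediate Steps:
g(u) = 1
G(C) = 7*C/6 (G(C) = C/1 + C/6 = C*1 + C*(1/6) = C + C/6 = 7*C/6)
V = 1/2 (V = -3 + (0 - 3)*((7/6)*(-1)) = -3 - 3*(-7/6) = -3 + 7/2 = 1/2 ≈ 0.50000)
V**2 = (1/2)**2 = 1/4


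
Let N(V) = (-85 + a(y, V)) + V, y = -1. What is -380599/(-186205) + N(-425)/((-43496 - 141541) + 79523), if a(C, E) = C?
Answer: 40253673641/19647234370 ≈ 2.0488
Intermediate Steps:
N(V) = -86 + V (N(V) = (-85 - 1) + V = -86 + V)
-380599/(-186205) + N(-425)/((-43496 - 141541) + 79523) = -380599/(-186205) + (-86 - 425)/((-43496 - 141541) + 79523) = -380599*(-1/186205) - 511/(-185037 + 79523) = 380599/186205 - 511/(-105514) = 380599/186205 - 511*(-1/105514) = 380599/186205 + 511/105514 = 40253673641/19647234370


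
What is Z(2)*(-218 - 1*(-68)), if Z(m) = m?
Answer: -300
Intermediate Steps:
Z(2)*(-218 - 1*(-68)) = 2*(-218 - 1*(-68)) = 2*(-218 + 68) = 2*(-150) = -300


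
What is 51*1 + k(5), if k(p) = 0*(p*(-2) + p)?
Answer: 51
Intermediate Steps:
k(p) = 0 (k(p) = 0*(-2*p + p) = 0*(-p) = 0)
51*1 + k(5) = 51*1 + 0 = 51 + 0 = 51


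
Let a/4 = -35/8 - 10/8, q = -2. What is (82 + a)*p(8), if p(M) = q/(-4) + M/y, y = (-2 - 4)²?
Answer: 1547/36 ≈ 42.972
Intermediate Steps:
y = 36 (y = (-6)² = 36)
p(M) = ½ + M/36 (p(M) = -2/(-4) + M/36 = -2*(-¼) + M*(1/36) = ½ + M/36)
a = -45/2 (a = 4*(-35/8 - 10/8) = 4*(-35*⅛ - 10*⅛) = 4*(-35/8 - 5/4) = 4*(-45/8) = -45/2 ≈ -22.500)
(82 + a)*p(8) = (82 - 45/2)*(½ + (1/36)*8) = 119*(½ + 2/9)/2 = (119/2)*(13/18) = 1547/36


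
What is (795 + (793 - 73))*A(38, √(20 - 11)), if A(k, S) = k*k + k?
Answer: 2245230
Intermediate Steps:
A(k, S) = k + k² (A(k, S) = k² + k = k + k²)
(795 + (793 - 73))*A(38, √(20 - 11)) = (795 + (793 - 73))*(38*(1 + 38)) = (795 + 720)*(38*39) = 1515*1482 = 2245230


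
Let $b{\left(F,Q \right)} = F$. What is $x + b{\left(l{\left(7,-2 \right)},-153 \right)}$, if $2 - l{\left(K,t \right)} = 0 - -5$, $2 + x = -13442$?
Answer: $-13447$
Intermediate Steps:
$x = -13444$ ($x = -2 - 13442 = -13444$)
$l{\left(K,t \right)} = -3$ ($l{\left(K,t \right)} = 2 - \left(0 - -5\right) = 2 - \left(0 + 5\right) = 2 - 5 = -3$)
$x + b{\left(l{\left(7,-2 \right)},-153 \right)} = -13444 - 3 = -13447$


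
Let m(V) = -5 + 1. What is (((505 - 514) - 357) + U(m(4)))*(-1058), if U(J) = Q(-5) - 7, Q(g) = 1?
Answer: 393576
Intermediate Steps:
m(V) = -4
U(J) = -6 (U(J) = 1 - 7 = -6)
(((505 - 514) - 357) + U(m(4)))*(-1058) = (((505 - 514) - 357) - 6)*(-1058) = ((-9 - 357) - 6)*(-1058) = (-366 - 6)*(-1058) = -372*(-1058) = 393576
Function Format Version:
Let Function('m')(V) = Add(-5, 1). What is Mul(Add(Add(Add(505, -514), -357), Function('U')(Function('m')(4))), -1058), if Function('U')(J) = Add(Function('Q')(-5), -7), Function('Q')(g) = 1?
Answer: 393576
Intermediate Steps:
Function('m')(V) = -4
Function('U')(J) = -6 (Function('U')(J) = Add(1, -7) = -6)
Mul(Add(Add(Add(505, -514), -357), Function('U')(Function('m')(4))), -1058) = Mul(Add(Add(Add(505, -514), -357), -6), -1058) = Mul(Add(Add(-9, -357), -6), -1058) = Mul(Add(-366, -6), -1058) = Mul(-372, -1058) = 393576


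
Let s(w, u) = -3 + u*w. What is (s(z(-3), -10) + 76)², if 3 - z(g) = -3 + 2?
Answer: 1089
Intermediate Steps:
z(g) = 4 (z(g) = 3 - (-3 + 2) = 3 - 1*(-1) = 3 + 1 = 4)
(s(z(-3), -10) + 76)² = ((-3 - 10*4) + 76)² = ((-3 - 40) + 76)² = (-43 + 76)² = 33² = 1089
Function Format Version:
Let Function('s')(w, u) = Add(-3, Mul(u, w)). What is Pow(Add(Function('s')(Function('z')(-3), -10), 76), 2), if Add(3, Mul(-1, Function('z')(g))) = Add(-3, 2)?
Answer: 1089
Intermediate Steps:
Function('z')(g) = 4 (Function('z')(g) = Add(3, Mul(-1, Add(-3, 2))) = Add(3, Mul(-1, -1)) = Add(3, 1) = 4)
Pow(Add(Function('s')(Function('z')(-3), -10), 76), 2) = Pow(Add(Add(-3, Mul(-10, 4)), 76), 2) = Pow(Add(Add(-3, -40), 76), 2) = Pow(Add(-43, 76), 2) = Pow(33, 2) = 1089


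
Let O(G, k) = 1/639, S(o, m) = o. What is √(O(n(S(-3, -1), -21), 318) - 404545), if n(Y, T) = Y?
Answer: I*√18353802034/213 ≈ 636.04*I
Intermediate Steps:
O(G, k) = 1/639
√(O(n(S(-3, -1), -21), 318) - 404545) = √(1/639 - 404545) = √(-258504254/639) = I*√18353802034/213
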